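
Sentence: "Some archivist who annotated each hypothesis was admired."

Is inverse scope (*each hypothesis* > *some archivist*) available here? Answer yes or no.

No

*each hypothesis* sits inside the relative clause *who annotated each hypothesis*.
Quantifiers inside a relative clause are trapped there; the RC boundary blocks QR.
So *each hypothesis* cannot raise to a position above *some archivist*.
(Only the surface reading survives: one fixed archivist with respect to all the relevant hypotheses.)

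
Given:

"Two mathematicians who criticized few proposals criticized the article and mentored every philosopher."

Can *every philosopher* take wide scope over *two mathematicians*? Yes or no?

No

Structurally, *every philosopher* is inside one conjunct of the coordinate structure (*mentored every philosopher*).
The Coordinate Structure Constraint blocks movement (including QR) out of a single conjunct.
So the wide-scope reading for *every philosopher* is blocked.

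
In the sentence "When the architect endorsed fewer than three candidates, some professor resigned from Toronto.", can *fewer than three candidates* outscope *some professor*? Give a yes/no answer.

No

The target quantifier *fewer than three candidates* is part of the adjunct clause *when the architect endorsed fewer than three candidates*.
Since the clause is an adjunct (not a complement), the Adjunct Condition blocks QR across its edge.
So the wide-scope reading for *fewer than three candidates* is blocked.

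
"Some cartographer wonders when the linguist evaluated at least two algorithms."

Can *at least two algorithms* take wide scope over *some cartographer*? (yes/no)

*at least two algorithms* is embedded in the embedded question *when the linguist evaluated at least two algorithms*.
Embedded questions are wh-islands: a quantifier inside an indirect question cannot QR into the matrix clause.
*at least two algorithms* > *some cartographer* would require crossing that boundary, which is illicit.

No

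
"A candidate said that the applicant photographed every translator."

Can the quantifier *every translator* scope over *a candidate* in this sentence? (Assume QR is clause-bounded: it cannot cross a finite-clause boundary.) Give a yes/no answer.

No

Structurally, *every translator* is inside the finite complement clause *that the applicant photographed every translator*.
QR is clause-bounded, so the finite complement is a scope island for the embedded quantifier.
So *every translator* cannot raise high enough to outscope *a candidate*; only the surface ordering *a candidate* > *every translator* is available.
(Only the surface reading survives: one fixed candidate with respect to all the relevant translators.)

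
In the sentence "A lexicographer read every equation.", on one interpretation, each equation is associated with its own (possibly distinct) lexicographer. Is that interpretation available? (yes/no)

Yes

This is the *every equation* > *a lexicographer* reading.
*every equation* and *a lexicographer* are in the same minimal clause.
With no island boundary between them, the object can take inverse scope over the subject via ordinary QR within the clause.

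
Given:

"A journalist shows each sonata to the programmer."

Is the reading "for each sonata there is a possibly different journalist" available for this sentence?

Yes

This is the *each sonata* > *a journalist* reading.
*each sonata* is the matrix object and *a journalist* the matrix subject; the two are clausemates.
Ordinary QR to a clause-peripheral position gives the wide-scope LF for the lower DP.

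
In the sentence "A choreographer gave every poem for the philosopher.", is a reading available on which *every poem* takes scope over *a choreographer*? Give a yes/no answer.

Yes

*a choreographer* and *every poem* are co-arguments of the matrix verb, with nothing but a clause-internal boundary between them.
Clause-internal QR can adjoin the lower DP above the subject, yielding the inverse reading.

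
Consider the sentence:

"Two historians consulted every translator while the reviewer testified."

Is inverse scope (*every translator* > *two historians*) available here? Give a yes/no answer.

The adjunct island is irrelevant here — *every translator* and *two historians* are both in the matrix clause.
Ordinary QR to a clause-peripheral position gives the wide-scope LF for the lower DP.

Yes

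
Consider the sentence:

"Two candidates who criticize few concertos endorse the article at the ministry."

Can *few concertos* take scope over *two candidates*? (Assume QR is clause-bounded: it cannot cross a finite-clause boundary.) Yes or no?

The DP *few concertos* is contained in the relative clause *who criticize few concertos*.
The relative clause forms an island for QR, so the quantifier is confined to the head noun's restrictor.
So the wide-scope reading for *few concertos* is blocked.

No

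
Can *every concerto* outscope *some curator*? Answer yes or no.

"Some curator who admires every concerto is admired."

No

Structurally, *every concerto* is inside the relative clause *who admires every concerto*.
Relative clauses block scope extraction: QR cannot target a position outside the modified NP.
The inverse ordering *every concerto* > *some curator* is therefore underivable.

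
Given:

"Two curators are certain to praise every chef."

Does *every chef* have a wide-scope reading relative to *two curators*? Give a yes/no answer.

Yes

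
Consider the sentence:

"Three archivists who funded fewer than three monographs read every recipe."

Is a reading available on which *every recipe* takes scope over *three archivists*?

*every recipe* sits in the matrix clause, not in the relative clause on *three archivists*.
QR within a single clause is free, so the lower quantifier may take scope over the higher one.

Yes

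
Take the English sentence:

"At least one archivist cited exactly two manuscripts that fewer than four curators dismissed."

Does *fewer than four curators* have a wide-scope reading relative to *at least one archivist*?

No

*fewer than four curators* is embedded in the relative clause *that fewer than four curators dismissed* modifying *exactly two manuscripts*.
Quantifiers inside a relative clause are trapped there; the RC boundary blocks QR.
There is no licit LF on which *fewer than four curators* c-commands *at least one archivist*.
(Only the surface reading survives: one fixed archivist with respect to all the relevant curators.)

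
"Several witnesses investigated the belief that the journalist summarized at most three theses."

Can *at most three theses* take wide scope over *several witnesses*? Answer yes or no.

Structurally, *at most three theses* is inside the complex NP *the belief that the journalist summarized at most three theses*.
Noun-complement clauses are scope islands (the Complex NP Constraint): a quantifier inside one cannot scope into the matrix.
There is no licit LF on which *at most three theses* c-commands *several witnesses*.

No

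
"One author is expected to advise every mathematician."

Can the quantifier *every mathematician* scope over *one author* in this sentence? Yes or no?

Yes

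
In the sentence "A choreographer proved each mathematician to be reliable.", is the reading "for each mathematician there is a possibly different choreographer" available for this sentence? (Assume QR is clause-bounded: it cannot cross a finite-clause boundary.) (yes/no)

Yes

The paraphrase describes the scope ordering *each mathematician* > *a choreographer*.
*each mathematician* is an ECM subject; ECM complements are not islands, and the embedded quantifier may take matrix scope.
No island intervenes, so both surface and inverse scope are derivable.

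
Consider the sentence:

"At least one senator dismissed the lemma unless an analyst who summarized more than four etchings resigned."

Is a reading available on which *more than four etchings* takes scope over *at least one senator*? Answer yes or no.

The target quantifier *more than four etchings* is part of the relative clause *who summarized more than four etchings*, which is itself inside the adjunct *unless an analyst who summarized more than four etchings resigned*.
The quantifier would have to escape first the RC and then the adjunct — two independent island violations.
*more than four etchings* is confined to the island and cannot take scope over *at least one senator*.
(Only the surface reading survives: one fixed senator with respect to all the relevant etchings.)

No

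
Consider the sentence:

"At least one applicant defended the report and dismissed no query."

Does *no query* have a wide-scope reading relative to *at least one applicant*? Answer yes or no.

No

The DP *no query* is contained in one conjunct of the coordinate structure (*dismissed no query*).
Coordinate structures are islands for non-across-the-board movement, QR included.
The inverse ordering *no query* > *at least one applicant* is therefore underivable.
(Only the surface reading survives: one fixed applicant with respect to all the relevant queries.)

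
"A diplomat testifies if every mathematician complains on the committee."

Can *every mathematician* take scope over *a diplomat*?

*every mathematician* occurs within the adjunct clause *if every mathematician complains on the committee*.
Since the clause is an adjunct (not a complement), the Adjunct Condition blocks QR across its edge.
There is no licit LF on which *every mathematician* c-commands *a diplomat*.

No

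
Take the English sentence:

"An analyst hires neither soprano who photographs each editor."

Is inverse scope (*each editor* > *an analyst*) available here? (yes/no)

The target quantifier *each editor* is part of the relative clause *who photographs each editor* modifying *neither soprano*.
Relative clauses block scope extraction: QR cannot target a position outside the modified NP.
Hence only narrow scope for *each editor* (under *an analyst*) survives.

No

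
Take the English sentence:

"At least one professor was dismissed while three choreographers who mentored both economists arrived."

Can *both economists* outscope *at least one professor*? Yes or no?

No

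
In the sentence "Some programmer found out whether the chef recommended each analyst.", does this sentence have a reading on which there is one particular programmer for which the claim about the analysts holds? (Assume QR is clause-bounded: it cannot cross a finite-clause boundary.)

The described interpretation is the *some programmer* > *each analyst* scoping.
That is the surface-scope ordering, which is always one of the available readings — island constraints only ever restrict inverse scope.

Yes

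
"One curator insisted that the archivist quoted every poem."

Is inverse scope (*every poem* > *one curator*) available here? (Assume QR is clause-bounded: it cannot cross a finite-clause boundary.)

No

The DP *every poem* is contained in the finite complement clause *that the archivist quoted every poem*.
Finite CP is the ceiling for QR here, by assumption.
So *every poem* cannot raise to a position above *one curator*.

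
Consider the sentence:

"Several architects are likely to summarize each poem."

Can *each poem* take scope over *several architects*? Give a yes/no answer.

Yes

Raising constructions are monoclausal for scope purposes; *each poem* is not separated from *several architects* by any island.
Nothing blocks QR of the lower DP to a position above the higher one, so inverse scope is available.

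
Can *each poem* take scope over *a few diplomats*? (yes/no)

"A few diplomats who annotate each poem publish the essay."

No

The target quantifier *each poem* is part of the relative clause *who annotate each poem*.
QR out of a relative clause is ruled out by the relative-clause island constraint.
Hence only narrow scope for *each poem* (under *a few diplomats*) survives.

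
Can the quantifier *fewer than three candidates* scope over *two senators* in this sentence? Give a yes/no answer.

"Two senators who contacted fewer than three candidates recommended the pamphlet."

No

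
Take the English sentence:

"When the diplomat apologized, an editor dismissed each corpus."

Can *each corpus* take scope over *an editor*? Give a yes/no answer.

Yes

*each corpus* is a matrix argument; the adjunct is an island but the target quantifier is outside it.
Clause-internal QR can adjoin the lower DP above the subject, yielding the inverse reading.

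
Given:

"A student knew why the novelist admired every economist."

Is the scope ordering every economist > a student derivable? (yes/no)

The DP *every economist* is contained in the embedded question *why the novelist admired every economist*.
An indirect question is a wh-island; the filled [Spec,CP] blocks QR across the CP edge.
The inverse ordering *every economist* > *a student* is therefore underivable.

No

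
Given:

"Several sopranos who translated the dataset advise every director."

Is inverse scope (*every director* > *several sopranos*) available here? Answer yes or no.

Yes

The RC *who translated the dataset* is an island, but *every director* is not inside it — it is the matrix object, a clausemate of *several sopranos*.
No island intervenes, so both surface and inverse scope are derivable.
So *every director* > *several sopranos* is among the available readings.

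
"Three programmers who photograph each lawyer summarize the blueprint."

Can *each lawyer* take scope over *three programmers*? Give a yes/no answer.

No

*each lawyer* occurs within the relative clause *who photograph each lawyer*.
Relative clauses block scope extraction: QR cannot target a position outside the modified NP.
*each lawyer* is confined to the island and cannot take scope over *three programmers*.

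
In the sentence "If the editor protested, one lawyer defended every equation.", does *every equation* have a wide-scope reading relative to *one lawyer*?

Yes

Neither queried DP is inside the adjunct, so the adjunct-island constraint does not apply.
No island intervenes, so both surface and inverse scope are derivable.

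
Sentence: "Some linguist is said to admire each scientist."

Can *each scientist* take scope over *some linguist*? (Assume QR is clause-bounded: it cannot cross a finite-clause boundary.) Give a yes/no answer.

Raising constructions are monoclausal for scope purposes; *each scientist* is not separated from *some linguist* by any island.
Nothing blocks QR of the lower DP to a position above the higher one, so inverse scope is available.
The sentence is scopally ambiguous between *some linguist* > *each scientist* and *each scientist* > *some linguist*.

Yes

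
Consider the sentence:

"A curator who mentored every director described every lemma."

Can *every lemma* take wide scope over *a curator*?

Although the sentence contains a relative clause (*who mentored every director*), *every lemma* is outside it, in the matrix VP.
QR within a single clause is free, so the lower quantifier may take scope over the higher one.

Yes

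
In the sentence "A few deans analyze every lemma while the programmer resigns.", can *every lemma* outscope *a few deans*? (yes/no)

*every lemma* is a matrix argument; the adjunct is an island but the target quantifier is outside it.
Clause-internal QR can adjoin the lower DP above the subject, yielding the inverse reading.

Yes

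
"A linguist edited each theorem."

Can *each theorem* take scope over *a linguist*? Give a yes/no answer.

Yes

*each theorem* and *a linguist* are in the same minimal clause.
No island intervenes, so both surface and inverse scope are derivable.
So *each theorem* > *a linguist* is among the available readings.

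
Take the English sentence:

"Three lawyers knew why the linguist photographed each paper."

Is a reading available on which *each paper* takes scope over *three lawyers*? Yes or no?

No

Structurally, *each paper* is inside the embedded question *why the linguist photographed each paper*.
Embedded questions are wh-islands: a quantifier inside an indirect question cannot QR into the matrix clause.
*each paper* is confined to the island and cannot take scope over *three lawyers*.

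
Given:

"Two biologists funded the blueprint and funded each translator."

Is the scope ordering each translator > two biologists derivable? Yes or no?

No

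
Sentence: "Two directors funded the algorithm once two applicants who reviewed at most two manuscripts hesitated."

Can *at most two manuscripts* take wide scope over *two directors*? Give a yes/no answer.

*at most two manuscripts* occurs within the relative clause *who reviewed at most two manuscripts*, which is itself inside the adjunct *once two applicants who reviewed at most two manuscripts hesitated*.
The quantifier would have to escape first the RC and then the adjunct — two independent island violations.
Hence only narrow scope for *at most two manuscripts* (under *two directors*) survives.

No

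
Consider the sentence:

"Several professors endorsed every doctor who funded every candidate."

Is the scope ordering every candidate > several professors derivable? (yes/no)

*every candidate* sits inside the relative clause *who funded every candidate* modifying *every doctor*.
Quantifiers inside a relative clause are trapped there; the RC boundary blocks QR.
So *every candidate* cannot raise to a position above *several professors*.

No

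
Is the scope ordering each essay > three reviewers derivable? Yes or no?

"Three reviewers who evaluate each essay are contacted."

The DP *each essay* is contained in the relative clause *who evaluate each essay*.
The relative clause forms an island for QR, so the quantifier is confined to the head noun's restrictor.
*each essay* is confined to the island and cannot take scope over *three reviewers*.

No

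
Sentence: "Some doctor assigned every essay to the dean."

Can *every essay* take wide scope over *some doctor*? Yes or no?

Yes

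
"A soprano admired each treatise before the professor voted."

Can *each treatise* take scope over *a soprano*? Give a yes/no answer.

Yes

Although there is an adjunct clause, *each treatise* is in the main clause, not inside the adjunct.
Nothing blocks QR of the lower DP to a position above the higher one, so inverse scope is available.
The sentence is scopally ambiguous between *a soprano* > *each treatise* and *each treatise* > *a soprano*.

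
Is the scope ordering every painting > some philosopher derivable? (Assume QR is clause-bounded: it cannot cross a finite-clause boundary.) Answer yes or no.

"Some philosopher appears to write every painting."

Yes

*every painting* is the object of the infinitival complement of a raising predicate; raising infinitives are transparent for QR, so the two DPs are in effect clausemates.
No island intervenes, so both surface and inverse scope are derivable.
The sentence is scopally ambiguous between *some philosopher* > *every painting* and *every painting* > *some philosopher*.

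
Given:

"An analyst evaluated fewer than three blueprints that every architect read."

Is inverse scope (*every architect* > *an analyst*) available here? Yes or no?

*every architect* occurs within the relative clause *that every architect read* modifying *fewer than three blueprints*.
Quantifiers inside a relative clause are trapped there; the RC boundary blocks QR.
*every architect* is confined to the island and cannot take scope over *an analyst*.

No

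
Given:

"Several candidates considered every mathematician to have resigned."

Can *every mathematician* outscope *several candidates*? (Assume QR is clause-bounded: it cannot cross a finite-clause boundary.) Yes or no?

Yes

ECM infinitives lack a CP barrier, so *every mathematician* can QR over the matrix subject *several candidates*.
Since no island is crossed, the inverse ordering is licensed alongside surface scope.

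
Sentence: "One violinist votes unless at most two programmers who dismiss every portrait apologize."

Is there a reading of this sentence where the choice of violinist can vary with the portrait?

No

The described interpretation is the *every portrait* > *one violinist* scoping.
*every portrait* occurs within the relative clause *who dismiss every portrait*, which is itself inside the adjunct *unless at most two programmers who dismiss every portrait apologize*.
Two island boundaries intervene — the relative clause and the adjunct. Either alone would block QR.
*every portrait* > *one violinist* would require crossing that boundary, which is illicit.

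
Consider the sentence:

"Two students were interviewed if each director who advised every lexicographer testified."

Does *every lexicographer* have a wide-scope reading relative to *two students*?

No

The DP *every lexicographer* is contained in the relative clause *who advised every lexicographer*, which is itself inside the adjunct *if each director who advised every lexicographer testified*.
Even if one barrier were somehow void, the other would still block QR.
So *every lexicographer* cannot raise to a position above *two students*.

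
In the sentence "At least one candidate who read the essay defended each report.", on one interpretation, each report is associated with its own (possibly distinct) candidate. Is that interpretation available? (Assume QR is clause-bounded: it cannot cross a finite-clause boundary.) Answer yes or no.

Yes

The paraphrase describes the scope ordering *each report* > *at least one candidate*.
*each report* sits in the matrix clause, not in the relative clause on *at least one candidate*.
Ordinary QR to a clause-peripheral position gives the wide-scope LF for the lower DP.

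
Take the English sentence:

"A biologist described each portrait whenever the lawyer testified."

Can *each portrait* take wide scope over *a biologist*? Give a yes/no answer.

Yes

*each portrait* is a matrix argument; the adjunct is an island but the target quantifier is outside it.
No island intervenes, so both surface and inverse scope are derivable.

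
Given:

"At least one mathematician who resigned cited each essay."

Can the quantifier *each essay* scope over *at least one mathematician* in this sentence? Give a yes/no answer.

Yes

The RC *who resigned* is an island, but *each essay* is not inside it — it is the matrix object, a clausemate of *at least one mathematician*.
Ordinary QR to a clause-peripheral position gives the wide-scope LF for the lower DP.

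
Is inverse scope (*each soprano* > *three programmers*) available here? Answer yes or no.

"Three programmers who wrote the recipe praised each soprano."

Yes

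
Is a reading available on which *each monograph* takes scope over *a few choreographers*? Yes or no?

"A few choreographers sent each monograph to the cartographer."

Yes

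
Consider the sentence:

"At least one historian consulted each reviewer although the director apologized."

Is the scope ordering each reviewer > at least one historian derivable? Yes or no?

Although there is an adjunct clause, *each reviewer* is in the main clause, not inside the adjunct.
No island intervenes, so both surface and inverse scope are derivable.

Yes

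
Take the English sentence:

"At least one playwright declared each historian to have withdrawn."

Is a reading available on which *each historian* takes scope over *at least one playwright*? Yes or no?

ECM infinitives lack a CP barrier, so *each historian* can QR over the matrix subject *at least one playwright*.
Nothing blocks QR of the lower DP to a position above the higher one, so inverse scope is available.
Both orderings are possible: *at least one playwright* > *each historian* and *each historian* > *at least one playwright*.

Yes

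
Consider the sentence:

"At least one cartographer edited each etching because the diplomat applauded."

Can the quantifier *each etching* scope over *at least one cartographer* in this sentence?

Neither queried DP is inside the adjunct, so the adjunct-island constraint does not apply.
Since no island is crossed, the inverse ordering is licensed alongside surface scope.
The sentence is scopally ambiguous between *at least one cartographer* > *each etching* and *each etching* > *at least one cartographer*.

Yes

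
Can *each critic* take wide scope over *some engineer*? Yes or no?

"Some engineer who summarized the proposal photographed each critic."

Yes

The RC *who summarized the proposal* is an island, but *each critic* is not inside it — it is the matrix object, a clausemate of *some engineer*.
QR within a single clause is free, so the lower quantifier may take scope over the higher one.
So *each critic* > *some engineer* is among the available readings.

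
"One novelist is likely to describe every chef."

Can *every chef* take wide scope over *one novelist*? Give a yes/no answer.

Yes

*every chef* is the object of the infinitival complement of a raising predicate; raising infinitives are transparent for QR, so the two DPs are in effect clausemates.
With no island boundary between them, the object can take inverse scope over the subject via ordinary QR within the clause.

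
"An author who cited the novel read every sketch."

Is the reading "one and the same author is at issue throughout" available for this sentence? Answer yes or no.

This is the *an author* > *every sketch* reading.
Nothing needs to raise for *an author* > *every sketch*, so no island constraint is at stake.

Yes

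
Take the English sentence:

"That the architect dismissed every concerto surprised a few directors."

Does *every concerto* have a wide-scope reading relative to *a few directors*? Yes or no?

*every concerto* is embedded in the sentential subject *that the architect dismissed every concerto*.
Sentential subjects are islands: a quantifier inside the subject clause cannot raise over the matrix predicate.
So *every concerto* cannot raise to a position above *a few directors*.

No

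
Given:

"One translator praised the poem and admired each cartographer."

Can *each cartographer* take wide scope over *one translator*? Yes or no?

No

The target quantifier *each cartographer* is part of one conjunct of the coordinate structure (*admired each cartographer*).
QR out of a conjunct would have to apply non-ATB, which the CSC forbids.
The inverse ordering *each cartographer* > *one translator* is therefore underivable.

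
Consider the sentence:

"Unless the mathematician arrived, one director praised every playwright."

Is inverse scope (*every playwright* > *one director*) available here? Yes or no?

Neither queried DP is inside the adjunct, so the adjunct-island constraint does not apply.
With no island boundary between them, the object can take inverse scope over the subject via ordinary QR within the clause.
So *every playwright* > *one director* is among the available readings.

Yes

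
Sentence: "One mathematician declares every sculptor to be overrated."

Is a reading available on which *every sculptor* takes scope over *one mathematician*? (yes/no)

Yes

ECM infinitives lack a CP barrier, so *every sculptor* can QR over the matrix subject *one mathematician*.
With no island boundary between them, the object can take inverse scope over the subject via ordinary QR within the clause.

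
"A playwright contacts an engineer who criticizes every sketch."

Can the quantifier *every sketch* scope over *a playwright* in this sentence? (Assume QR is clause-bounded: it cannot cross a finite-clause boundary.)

*every sketch* is embedded in the relative clause *who criticizes every sketch* modifying *an engineer*.
Relative clauses are scope islands: a quantifier cannot QR out of a relative clause to take scope in the matrix clause.
So *every sketch* cannot raise to a position above *a playwright*.
(Only the surface reading survives: one fixed playwright with respect to all the relevant sketches.)

No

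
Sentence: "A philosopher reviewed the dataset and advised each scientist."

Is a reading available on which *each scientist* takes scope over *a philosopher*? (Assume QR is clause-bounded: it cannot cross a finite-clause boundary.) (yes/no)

No

*each scientist* is embedded in one conjunct of the coordinate structure (*advised each scientist*).
QR out of a conjunct would have to apply non-ATB, which the CSC forbids.
There is no licit LF on which *each scientist* c-commands *a philosopher*.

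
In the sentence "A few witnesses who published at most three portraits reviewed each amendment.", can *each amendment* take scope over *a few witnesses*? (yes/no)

*each amendment* sits in the matrix clause, not in the relative clause on *a few witnesses*.
Clause-internal QR can adjoin the lower DP above the subject, yielding the inverse reading.

Yes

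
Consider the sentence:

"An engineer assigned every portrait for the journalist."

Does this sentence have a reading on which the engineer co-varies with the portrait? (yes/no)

Yes

The paraphrase describes the scope ordering *every portrait* > *an engineer*.
*every portrait* is the matrix object and *an engineer* the matrix subject; the two are clausemates.
Nothing blocks QR of the lower DP to a position above the higher one, so inverse scope is available.
The sentence is scopally ambiguous between *an engineer* > *every portrait* and *every portrait* > *an engineer*.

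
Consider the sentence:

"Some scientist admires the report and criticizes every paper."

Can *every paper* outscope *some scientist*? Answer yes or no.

No

*every paper* occurs within one conjunct of the coordinate structure (*criticizes every paper*).
A quantifier cannot raise out of one conjunct of a coordination across the whole coordinate structure — the CSC applies to QR.
So the wide-scope reading for *every paper* is blocked.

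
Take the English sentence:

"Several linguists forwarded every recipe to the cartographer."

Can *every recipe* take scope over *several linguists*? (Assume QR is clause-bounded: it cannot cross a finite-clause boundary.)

Yes

*every recipe* is the matrix object and *several linguists* the matrix subject; the two are clausemates.
With no island boundary between them, the object can take inverse scope over the subject via ordinary QR within the clause.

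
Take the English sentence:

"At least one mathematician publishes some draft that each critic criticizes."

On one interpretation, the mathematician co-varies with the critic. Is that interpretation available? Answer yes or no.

No

The paraphrase describes the scope ordering *each critic* > *at least one mathematician*.
*each critic* is embedded in the relative clause *that each critic criticizes* modifying *some draft*.
Quantifiers inside a relative clause are trapped there; the RC boundary blocks QR.
There is no licit LF on which *each critic* c-commands *at least one mathematician*.
(Only the surface reading survives: one fixed mathematician with respect to all the relevant critics.)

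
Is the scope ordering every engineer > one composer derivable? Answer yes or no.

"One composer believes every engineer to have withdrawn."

Yes

This is an ECM construction: *every engineer* is the infinitival subject, Case-marked by the matrix verb, and the infinitive is transparent for QR.
Nothing blocks QR of the lower DP to a position above the higher one, so inverse scope is available.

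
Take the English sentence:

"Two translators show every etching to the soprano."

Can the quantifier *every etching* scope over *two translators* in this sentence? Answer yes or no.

*every etching* and *two translators* are in the same minimal clause.
Nothing blocks QR of the lower DP to a position above the higher one, so inverse scope is available.
So *every etching* > *two translators* is among the available readings.

Yes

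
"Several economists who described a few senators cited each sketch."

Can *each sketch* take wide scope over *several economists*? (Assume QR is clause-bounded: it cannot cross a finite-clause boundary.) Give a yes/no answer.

Although the sentence contains a relative clause (*who described a few senators*), *each sketch* is outside it, in the matrix VP.
Since no island is crossed, the inverse ordering is licensed alongside surface scope.

Yes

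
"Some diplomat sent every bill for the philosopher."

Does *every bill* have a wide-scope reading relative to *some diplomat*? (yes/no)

Yes

*every bill* and *some diplomat* are in the same minimal clause.
Clause-internal QR can adjoin the lower DP above the subject, yielding the inverse reading.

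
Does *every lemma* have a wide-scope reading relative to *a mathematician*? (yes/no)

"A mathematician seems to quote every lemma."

Yes

*every lemma* is the object of the infinitival complement of a raising predicate; raising infinitives are transparent for QR, so the two DPs are in effect clausemates.
With no island boundary between them, the object can take inverse scope over the subject via ordinary QR within the clause.
Both orderings are possible: *a mathematician* > *every lemma* and *every lemma* > *a mathematician*.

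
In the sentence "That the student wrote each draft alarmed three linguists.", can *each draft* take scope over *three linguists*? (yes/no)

The DP *each draft* is contained in the sentential subject *that the student wrote each draft*.
Subjects — clausal subjects included — are islands for extraction, and QR is no exception.
*each draft* is confined to the island and cannot take scope over *three linguists*.

No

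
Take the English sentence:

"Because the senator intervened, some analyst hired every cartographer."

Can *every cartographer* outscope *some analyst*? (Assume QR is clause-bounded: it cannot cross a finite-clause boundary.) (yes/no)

Although there is an adjunct clause, *every cartographer* is in the main clause, not inside the adjunct.
QR within a single clause is free, so the lower quantifier may take scope over the higher one.
So *every cartographer* > *some analyst* is among the available readings.

Yes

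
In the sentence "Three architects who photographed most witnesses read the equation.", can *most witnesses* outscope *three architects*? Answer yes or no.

No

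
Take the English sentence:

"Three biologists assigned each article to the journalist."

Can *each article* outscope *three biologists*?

*three biologists* and *each article* are co-arguments of the matrix verb, with nothing but a clause-internal boundary between them.
Clause-internal QR can adjoin the lower DP above the subject, yielding the inverse reading.

Yes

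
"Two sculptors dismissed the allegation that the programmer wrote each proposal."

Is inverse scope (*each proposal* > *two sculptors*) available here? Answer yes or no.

No

The DP *each proposal* is contained in the complex NP *the allegation that the programmer wrote each proposal*.
Since the clause is the complement of a nominal head, the CNPC blocks scope extraction.
So *each proposal* cannot raise to a position above *two sculptors*.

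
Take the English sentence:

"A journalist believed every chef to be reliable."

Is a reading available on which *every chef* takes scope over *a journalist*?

Yes

*every chef* is an ECM subject; ECM complements are not islands, and the embedded quantifier may take matrix scope.
Clause-internal QR can adjoin the lower DP above the subject, yielding the inverse reading.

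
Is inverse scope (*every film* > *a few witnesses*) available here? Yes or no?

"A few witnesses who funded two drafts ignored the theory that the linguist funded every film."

The DP *every film* is contained in the complex NP *the theory that the linguist funded every film*.
Noun-complement clauses are scope islands (the Complex NP Constraint): a quantifier inside one cannot scope into the matrix.
*every film* > *a few witnesses* would require crossing that boundary, which is illicit.

No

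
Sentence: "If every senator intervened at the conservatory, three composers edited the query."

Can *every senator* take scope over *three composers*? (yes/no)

No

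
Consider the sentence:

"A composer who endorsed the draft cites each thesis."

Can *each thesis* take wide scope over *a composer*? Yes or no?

Yes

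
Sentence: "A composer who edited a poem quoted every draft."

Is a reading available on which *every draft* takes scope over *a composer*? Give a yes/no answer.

Yes

The RC *who edited a poem* is an island, but *every draft* is not inside it — it is the matrix object, a clausemate of *a composer*.
Ordinary QR to a clause-peripheral position gives the wide-scope LF for the lower DP.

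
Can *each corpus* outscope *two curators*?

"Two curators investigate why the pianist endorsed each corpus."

The DP *each corpus* is contained in the embedded question *why the pianist endorsed each corpus*.
The wh-island constraint blocks QR out of an embedded interrogative.
So *each corpus* cannot raise high enough to outscope *two curators*; only the surface ordering *two curators* > *each corpus* is available.

No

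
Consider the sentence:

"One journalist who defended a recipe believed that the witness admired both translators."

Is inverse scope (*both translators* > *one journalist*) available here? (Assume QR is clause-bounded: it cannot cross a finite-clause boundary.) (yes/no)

No

Structurally, *both translators* is inside the finite complement clause *that the witness admired both translators*.
Given the clause-boundedness assumption, QR cannot cross the finite CP into the matrix.
*both translators* > *one journalist* would require crossing that boundary, which is illicit.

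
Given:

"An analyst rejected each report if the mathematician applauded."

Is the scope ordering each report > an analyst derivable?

Yes

*each report* is a matrix argument; the adjunct is an island but the target quantifier is outside it.
QR within a single clause is free, so the lower quantifier may take scope over the higher one.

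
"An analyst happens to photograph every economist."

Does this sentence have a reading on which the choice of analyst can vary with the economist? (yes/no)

This is the *every economist* > *an analyst* reading.
The matrix predicate is a raising verb, whose infinitival complement is not a scope island — *every economist* can QR into the matrix clause.
Ordinary QR to a clause-peripheral position gives the wide-scope LF for the lower DP.

Yes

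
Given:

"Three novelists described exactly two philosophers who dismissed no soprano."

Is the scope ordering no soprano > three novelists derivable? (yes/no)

The DP *no soprano* is contained in the relative clause *who dismissed no soprano* modifying *exactly two philosophers*.
Quantifiers inside a relative clause are trapped there; the RC boundary blocks QR.
So *no soprano* cannot raise to a position above *three novelists*.

No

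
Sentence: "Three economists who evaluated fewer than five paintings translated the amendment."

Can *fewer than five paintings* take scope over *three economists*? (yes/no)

No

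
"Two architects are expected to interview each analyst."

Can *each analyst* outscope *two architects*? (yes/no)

Raising constructions are monoclausal for scope purposes; *each analyst* is not separated from *two architects* by any island.
Ordinary QR to a clause-peripheral position gives the wide-scope LF for the lower DP.

Yes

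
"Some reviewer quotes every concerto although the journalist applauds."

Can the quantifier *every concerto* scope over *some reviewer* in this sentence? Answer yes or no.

Yes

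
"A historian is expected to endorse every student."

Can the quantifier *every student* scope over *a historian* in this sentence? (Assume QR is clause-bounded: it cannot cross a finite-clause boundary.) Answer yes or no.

Yes

Infinitival complements of raising predicates do not block QR; *every student* and *a historian* are effectively clausemates.
Nothing blocks QR of the lower DP to a position above the higher one, so inverse scope is available.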